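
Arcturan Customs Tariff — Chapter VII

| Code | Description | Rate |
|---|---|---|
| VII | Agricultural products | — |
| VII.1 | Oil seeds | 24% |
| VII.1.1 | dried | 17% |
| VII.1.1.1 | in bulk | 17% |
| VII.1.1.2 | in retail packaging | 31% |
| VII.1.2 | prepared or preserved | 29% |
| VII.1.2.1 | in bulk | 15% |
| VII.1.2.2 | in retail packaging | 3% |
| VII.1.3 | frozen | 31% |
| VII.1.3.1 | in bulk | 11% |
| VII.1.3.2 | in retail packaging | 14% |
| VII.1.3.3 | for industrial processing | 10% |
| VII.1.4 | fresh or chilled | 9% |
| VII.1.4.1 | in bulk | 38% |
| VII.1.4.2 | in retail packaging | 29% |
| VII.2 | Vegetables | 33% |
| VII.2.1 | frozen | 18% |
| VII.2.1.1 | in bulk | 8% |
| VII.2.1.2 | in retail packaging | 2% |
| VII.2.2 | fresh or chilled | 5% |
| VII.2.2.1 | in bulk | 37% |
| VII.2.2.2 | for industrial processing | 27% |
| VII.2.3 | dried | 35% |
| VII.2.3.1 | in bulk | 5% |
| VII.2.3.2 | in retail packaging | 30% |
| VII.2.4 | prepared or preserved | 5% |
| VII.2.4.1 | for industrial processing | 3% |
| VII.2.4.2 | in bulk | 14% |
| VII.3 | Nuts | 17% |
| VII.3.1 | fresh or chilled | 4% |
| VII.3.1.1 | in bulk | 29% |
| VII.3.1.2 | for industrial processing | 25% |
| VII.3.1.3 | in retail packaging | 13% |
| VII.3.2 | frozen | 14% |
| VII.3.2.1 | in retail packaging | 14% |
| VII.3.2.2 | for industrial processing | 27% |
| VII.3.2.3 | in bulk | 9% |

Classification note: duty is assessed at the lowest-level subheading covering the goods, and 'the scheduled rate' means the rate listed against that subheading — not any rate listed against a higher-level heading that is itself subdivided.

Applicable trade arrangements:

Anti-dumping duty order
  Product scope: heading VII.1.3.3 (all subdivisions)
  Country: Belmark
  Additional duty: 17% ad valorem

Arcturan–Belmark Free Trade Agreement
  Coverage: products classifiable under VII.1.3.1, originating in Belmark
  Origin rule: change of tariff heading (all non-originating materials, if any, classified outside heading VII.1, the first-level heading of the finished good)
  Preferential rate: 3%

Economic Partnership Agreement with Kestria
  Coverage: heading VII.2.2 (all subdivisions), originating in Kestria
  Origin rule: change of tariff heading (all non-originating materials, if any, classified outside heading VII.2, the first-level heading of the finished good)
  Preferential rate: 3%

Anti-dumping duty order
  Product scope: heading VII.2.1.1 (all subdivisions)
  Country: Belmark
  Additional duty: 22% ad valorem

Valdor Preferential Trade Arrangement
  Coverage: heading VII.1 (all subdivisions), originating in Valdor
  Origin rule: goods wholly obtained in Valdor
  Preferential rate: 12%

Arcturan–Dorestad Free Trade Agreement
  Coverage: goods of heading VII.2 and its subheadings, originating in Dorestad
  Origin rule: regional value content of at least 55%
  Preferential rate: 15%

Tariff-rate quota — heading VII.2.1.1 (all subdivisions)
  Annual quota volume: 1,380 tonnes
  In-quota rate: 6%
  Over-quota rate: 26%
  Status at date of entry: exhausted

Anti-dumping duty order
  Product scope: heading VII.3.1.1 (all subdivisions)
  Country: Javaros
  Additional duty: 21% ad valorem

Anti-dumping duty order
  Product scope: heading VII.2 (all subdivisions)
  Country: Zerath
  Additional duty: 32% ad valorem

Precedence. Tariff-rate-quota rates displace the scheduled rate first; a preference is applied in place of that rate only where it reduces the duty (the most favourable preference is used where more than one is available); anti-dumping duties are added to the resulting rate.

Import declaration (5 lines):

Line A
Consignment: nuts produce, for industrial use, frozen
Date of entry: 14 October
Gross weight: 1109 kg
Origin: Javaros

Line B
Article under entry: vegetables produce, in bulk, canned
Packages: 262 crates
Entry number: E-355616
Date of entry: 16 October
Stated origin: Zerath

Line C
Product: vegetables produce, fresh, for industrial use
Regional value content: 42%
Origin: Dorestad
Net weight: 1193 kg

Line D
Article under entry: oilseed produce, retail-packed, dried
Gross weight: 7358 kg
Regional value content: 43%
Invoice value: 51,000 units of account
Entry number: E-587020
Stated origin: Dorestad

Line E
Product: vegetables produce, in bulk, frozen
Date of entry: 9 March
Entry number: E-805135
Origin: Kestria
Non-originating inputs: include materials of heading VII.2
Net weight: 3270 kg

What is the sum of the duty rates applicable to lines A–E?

Line A: nuts → VII.3; frozen → VII.3.2; for industrial use → VII.3.2.2. Scheduled 27%. No special measure applies. → 27%.
Line B: vegetables → VII.2; canned → VII.2.4; in bulk → VII.2.4.2. Scheduled 14%. anti-dumping (Zerath, VII.2): +32%; total 14% + 32% = 46%. → 46%.
Line C: vegetables → VII.2; fresh → VII.2.2; for industrial use → VII.2.2.2. Scheduled 27%. Dorestad agreement on VII.2: RVC < 55%. → 27%.
Line D: oilseed → VII.1; dried → VII.1.1; retail-packed → VII.1.1.2. Scheduled 31%. Dorestad agreement on VII.2: VII.1.1.2 not covered. → 31%.
Line E: vegetables → VII.2; frozen → VII.2.1; in bulk → VII.2.1.1. Scheduled 8%. quota on VII.2.1.1 exhausted → over-quota 26%; Kestria agreement on VII.2.2: VII.2.1.1 not covered. → 26%.
Sum: 27% + 46% + 27% + 31% + 26% = 157%.

157%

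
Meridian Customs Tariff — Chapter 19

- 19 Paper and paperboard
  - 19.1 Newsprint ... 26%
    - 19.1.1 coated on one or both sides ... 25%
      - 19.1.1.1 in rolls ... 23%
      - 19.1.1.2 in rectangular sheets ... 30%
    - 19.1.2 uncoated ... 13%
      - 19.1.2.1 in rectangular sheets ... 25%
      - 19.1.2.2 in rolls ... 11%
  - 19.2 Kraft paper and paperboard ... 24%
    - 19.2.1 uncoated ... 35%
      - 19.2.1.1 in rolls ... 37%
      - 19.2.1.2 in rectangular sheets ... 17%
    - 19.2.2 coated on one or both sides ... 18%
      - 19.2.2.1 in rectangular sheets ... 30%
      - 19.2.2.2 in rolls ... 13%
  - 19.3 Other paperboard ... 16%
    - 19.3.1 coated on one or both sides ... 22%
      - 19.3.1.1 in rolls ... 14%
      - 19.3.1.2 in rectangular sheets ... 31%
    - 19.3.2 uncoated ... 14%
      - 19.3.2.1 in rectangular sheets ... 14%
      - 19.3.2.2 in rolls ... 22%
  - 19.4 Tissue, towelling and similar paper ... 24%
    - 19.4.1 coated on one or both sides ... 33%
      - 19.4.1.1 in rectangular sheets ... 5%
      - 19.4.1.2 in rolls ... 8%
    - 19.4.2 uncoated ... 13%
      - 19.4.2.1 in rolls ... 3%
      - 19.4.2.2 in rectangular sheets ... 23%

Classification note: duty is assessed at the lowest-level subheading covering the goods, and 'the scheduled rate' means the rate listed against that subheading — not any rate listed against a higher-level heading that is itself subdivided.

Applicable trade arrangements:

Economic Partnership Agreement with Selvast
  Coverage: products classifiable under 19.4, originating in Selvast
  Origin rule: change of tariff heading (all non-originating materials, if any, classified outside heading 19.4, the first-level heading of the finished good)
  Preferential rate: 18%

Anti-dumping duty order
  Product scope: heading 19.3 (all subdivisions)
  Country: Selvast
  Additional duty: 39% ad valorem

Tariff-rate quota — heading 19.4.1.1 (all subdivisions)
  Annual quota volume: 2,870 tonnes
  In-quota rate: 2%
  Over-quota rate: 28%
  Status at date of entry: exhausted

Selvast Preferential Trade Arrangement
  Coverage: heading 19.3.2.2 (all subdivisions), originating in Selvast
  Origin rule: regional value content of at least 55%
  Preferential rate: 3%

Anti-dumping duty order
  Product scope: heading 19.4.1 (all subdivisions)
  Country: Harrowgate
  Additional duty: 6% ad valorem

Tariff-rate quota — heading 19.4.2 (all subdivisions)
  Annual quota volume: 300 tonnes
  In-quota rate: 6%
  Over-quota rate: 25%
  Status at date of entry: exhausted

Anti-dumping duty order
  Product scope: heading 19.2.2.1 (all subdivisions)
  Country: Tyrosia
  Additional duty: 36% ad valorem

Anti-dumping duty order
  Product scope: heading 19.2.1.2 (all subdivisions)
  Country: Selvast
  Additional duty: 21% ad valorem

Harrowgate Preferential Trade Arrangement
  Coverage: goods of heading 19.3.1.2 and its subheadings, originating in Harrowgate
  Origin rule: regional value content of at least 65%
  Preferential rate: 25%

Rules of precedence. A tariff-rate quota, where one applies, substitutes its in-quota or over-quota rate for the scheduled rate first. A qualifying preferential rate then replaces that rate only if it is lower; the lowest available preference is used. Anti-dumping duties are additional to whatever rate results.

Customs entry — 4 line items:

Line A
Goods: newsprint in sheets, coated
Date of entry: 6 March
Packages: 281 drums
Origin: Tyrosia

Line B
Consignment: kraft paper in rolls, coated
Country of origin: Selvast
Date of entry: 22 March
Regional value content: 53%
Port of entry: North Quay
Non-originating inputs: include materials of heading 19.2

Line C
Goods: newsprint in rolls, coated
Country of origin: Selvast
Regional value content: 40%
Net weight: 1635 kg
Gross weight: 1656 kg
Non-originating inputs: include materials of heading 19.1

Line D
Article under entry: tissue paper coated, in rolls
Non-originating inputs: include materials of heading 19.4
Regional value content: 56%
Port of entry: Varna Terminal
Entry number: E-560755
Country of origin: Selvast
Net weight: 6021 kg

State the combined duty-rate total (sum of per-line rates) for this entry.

Line A: newsprint → 19.1; coated → 19.1.1; in sheets → 19.1.1.2. Scheduled 30%. No special measure applies. → 30%.
Line B: kraft paper → 19.2; coated → 19.2.2; in rolls → 19.2.2.2. Scheduled 13%. Selvast agreement on 19.4: 19.2.2.2 not covered; Selvast agreement on 19.3.2.2: 19.2.2.2 not covered. → 13%.
Line C: newsprint → 19.1; coated → 19.1.1; in rolls → 19.1.1.1. Scheduled 23%. Selvast agreement on 19.4: 19.1.1.1 not covered; Selvast agreement on 19.3.2.2: 19.1.1.1 not covered. → 23%.
Line D: tissue paper → 19.4; coated → 19.4.1; in rolls → 19.4.1.2. Scheduled 8%. Selvast agreement on 19.4: CTH not met; Selvast agreement on 19.3.2.2: 19.4.1.2 not covered. → 8%.
Sum: 30% + 13% + 23% + 8% = 74%.

74%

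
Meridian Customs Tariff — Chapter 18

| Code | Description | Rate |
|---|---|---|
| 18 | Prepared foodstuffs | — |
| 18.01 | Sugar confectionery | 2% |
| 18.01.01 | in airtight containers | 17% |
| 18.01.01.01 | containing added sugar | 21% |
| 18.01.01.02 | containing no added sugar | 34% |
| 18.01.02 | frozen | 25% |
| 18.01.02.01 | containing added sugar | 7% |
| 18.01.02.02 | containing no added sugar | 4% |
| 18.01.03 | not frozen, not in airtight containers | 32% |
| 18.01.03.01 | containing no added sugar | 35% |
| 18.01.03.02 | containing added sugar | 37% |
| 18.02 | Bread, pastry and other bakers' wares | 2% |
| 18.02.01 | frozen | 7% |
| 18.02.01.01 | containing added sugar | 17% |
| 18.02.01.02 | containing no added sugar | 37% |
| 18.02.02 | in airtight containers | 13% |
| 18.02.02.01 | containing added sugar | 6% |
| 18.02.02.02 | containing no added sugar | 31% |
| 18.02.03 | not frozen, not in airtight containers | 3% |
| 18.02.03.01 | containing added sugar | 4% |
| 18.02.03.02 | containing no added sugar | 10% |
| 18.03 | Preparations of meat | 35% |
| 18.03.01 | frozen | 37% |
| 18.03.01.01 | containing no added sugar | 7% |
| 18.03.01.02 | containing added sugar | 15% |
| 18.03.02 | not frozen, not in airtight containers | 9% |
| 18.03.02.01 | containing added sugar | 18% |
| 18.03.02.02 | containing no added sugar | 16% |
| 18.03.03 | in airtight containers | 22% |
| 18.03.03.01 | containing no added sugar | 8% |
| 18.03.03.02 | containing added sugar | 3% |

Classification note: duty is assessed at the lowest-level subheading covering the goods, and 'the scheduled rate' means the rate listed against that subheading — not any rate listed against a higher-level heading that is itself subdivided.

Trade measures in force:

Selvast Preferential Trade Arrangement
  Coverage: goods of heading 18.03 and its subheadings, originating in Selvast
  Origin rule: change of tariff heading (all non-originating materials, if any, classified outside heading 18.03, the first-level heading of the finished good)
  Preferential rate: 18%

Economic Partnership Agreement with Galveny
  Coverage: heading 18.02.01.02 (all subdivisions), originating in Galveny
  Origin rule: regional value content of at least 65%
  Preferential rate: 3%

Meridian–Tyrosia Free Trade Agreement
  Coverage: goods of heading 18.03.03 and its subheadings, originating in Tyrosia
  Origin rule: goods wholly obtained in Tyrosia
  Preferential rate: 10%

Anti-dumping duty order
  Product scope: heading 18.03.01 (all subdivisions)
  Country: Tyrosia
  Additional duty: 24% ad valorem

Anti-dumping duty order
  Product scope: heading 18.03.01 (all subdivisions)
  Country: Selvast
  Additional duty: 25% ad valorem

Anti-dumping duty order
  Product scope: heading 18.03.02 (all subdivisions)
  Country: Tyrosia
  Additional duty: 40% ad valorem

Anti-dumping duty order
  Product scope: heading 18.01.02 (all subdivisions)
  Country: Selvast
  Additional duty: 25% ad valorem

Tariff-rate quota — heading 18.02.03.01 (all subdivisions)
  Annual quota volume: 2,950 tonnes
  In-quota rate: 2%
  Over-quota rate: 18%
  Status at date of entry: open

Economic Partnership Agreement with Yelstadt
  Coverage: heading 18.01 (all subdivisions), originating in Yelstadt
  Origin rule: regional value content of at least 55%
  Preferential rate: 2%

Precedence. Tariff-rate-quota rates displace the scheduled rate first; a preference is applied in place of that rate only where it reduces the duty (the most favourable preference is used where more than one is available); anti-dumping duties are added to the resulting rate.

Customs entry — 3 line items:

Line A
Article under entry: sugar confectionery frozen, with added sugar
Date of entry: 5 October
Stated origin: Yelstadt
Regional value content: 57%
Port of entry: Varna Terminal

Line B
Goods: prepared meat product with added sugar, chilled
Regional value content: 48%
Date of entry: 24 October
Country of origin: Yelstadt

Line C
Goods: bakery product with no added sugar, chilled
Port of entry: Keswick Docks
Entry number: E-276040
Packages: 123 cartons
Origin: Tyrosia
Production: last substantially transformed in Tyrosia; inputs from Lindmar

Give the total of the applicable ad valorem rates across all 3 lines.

30%

Line A: sugar confectionery → 18.01; frozen → 18.01.02; with added sugar → 18.01.02.01. Scheduled 7%. Yelstadt agreement on 18.01: RVC ≥ 55% → 2% available; preferential 2%. → 2%.
Line B: prepared meat product → 18.03; chilled → 18.03.02; with added sugar → 18.03.02.01. Scheduled 18%. Yelstadt agreement on 18.01: 18.03.02.01 not covered. → 18%.
Line C: bakery product → 18.02; chilled → 18.02.03; with no added sugar → 18.02.03.02. Scheduled 10%. Tyrosia agreement on 18.03.03: 18.02.03.02 not covered. → 10%.
Sum: 2% + 18% + 10% = 30%.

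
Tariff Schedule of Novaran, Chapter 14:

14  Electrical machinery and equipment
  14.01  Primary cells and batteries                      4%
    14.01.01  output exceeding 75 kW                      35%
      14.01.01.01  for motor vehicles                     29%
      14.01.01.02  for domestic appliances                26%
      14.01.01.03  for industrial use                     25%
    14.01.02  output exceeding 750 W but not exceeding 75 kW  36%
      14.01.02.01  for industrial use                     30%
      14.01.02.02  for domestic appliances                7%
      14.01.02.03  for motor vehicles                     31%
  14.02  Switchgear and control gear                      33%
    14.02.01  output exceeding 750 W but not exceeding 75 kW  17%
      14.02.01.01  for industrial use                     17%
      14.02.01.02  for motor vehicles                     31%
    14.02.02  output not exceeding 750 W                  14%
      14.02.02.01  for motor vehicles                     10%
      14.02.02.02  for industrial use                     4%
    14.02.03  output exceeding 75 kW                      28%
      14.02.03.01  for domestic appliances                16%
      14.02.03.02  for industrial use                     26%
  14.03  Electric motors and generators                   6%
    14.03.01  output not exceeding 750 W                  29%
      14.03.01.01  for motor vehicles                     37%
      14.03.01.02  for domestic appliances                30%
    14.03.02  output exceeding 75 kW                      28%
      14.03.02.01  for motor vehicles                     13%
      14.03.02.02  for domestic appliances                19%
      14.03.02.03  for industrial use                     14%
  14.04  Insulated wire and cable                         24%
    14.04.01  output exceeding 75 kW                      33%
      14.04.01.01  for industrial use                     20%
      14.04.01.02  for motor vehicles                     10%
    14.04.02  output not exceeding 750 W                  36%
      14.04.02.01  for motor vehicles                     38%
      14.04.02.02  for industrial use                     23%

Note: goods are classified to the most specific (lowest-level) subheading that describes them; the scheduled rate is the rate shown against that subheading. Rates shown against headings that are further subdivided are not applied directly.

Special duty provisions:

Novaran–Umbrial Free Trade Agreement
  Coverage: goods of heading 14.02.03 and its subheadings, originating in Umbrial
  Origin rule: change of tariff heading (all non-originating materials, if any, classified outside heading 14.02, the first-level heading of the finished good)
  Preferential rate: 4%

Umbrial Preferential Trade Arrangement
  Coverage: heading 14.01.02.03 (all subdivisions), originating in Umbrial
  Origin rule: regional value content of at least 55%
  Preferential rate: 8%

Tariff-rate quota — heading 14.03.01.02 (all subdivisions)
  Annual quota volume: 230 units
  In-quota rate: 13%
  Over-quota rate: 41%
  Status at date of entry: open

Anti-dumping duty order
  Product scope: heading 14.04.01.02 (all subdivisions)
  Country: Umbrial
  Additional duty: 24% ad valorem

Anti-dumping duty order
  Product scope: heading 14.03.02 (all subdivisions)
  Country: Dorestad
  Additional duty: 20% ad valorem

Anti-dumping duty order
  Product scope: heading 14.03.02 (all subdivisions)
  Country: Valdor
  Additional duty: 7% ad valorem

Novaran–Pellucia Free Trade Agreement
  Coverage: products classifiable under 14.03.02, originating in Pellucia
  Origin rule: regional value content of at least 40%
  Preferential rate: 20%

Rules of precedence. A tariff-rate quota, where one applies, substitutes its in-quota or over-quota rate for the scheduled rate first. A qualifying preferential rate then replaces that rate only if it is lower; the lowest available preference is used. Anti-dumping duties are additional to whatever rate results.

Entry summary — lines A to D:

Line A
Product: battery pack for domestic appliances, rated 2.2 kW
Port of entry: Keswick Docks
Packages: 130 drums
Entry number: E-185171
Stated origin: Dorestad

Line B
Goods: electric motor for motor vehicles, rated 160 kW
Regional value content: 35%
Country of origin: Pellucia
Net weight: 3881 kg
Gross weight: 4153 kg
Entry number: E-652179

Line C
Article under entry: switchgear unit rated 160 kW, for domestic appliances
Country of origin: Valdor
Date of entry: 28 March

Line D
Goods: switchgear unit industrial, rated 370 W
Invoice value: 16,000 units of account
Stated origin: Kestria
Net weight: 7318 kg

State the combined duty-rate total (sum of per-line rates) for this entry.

Line A: battery pack → 14.01; rated 2.2 kW → 14.01.02; for domestic appliances → 14.01.02.02. Scheduled 7%. No special measure applies. → 7%.
Line B: electric motor → 14.03; rated 160 kW → 14.03.02; for motor vehicles → 14.03.02.01. Scheduled 13%. Pellucia agreement on 14.03.02: RVC < 40%. → 13%.
Line C: switchgear unit → 14.02; rated 160 kW → 14.02.03; for domestic appliances → 14.02.03.01. Scheduled 16%. No special measure applies. → 16%.
Line D: switchgear unit → 14.02; rated 370 W → 14.02.02; industrial → 14.02.02.02. Scheduled 4%. No special measure applies. → 4%.
Sum: 7% + 13% + 16% + 4% = 40%.

40%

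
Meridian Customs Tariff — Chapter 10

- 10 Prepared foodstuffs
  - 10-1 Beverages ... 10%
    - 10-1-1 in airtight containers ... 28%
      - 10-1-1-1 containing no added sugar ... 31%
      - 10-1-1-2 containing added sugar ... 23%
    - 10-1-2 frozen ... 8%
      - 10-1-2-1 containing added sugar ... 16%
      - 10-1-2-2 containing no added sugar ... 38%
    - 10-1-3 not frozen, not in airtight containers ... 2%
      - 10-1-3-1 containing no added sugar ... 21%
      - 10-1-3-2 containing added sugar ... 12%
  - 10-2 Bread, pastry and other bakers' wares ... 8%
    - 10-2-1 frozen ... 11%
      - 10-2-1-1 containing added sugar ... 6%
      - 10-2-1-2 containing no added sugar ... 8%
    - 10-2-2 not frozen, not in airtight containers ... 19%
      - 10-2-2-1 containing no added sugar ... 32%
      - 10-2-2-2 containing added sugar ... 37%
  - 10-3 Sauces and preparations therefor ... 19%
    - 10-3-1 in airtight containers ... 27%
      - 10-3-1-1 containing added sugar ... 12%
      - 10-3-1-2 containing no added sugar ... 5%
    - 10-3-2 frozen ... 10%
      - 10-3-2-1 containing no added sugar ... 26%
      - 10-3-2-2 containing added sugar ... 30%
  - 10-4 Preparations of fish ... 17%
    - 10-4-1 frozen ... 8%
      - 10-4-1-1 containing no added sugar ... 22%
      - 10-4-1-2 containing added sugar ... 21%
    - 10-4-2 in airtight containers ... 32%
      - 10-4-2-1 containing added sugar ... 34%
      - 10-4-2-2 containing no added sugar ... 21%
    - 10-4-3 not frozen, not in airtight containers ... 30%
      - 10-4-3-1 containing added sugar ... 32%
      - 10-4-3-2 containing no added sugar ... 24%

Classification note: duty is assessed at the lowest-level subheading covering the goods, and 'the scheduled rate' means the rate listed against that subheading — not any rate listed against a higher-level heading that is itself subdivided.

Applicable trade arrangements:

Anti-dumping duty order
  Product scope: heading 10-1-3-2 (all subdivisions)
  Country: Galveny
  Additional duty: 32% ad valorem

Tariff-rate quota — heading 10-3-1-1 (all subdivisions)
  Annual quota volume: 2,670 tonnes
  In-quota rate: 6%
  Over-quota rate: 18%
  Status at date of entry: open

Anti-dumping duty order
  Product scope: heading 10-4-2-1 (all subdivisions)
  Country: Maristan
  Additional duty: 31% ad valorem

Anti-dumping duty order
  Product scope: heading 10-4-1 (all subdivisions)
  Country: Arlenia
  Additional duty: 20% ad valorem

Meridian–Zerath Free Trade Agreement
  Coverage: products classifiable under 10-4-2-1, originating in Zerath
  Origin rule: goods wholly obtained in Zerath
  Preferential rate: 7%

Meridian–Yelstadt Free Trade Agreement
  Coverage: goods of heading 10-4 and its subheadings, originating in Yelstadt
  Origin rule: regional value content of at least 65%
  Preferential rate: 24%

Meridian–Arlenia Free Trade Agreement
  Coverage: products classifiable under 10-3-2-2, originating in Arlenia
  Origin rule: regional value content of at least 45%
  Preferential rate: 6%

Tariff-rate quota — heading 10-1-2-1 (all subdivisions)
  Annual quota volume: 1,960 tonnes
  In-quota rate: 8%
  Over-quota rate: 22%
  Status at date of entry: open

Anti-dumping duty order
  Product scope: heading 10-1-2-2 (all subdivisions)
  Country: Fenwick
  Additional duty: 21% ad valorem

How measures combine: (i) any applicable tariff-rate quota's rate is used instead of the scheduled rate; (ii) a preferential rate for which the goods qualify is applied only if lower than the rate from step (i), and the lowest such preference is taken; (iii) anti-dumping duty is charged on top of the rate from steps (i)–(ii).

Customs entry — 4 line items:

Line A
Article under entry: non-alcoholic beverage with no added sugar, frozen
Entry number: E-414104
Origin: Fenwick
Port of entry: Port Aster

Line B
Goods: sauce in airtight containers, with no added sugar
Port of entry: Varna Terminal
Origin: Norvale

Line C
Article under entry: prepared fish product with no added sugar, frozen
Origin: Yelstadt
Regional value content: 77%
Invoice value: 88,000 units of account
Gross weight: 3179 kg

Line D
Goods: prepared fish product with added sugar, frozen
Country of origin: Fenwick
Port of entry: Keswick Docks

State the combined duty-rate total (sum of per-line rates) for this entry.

107%

Line A: non-alcoholic beverage → 10-1; frozen → 10-1-2; with no added sugar → 10-1-2-2. Scheduled 38%. anti-dumping (Fenwick, 10-1-2-2): +21%; total 38% + 21% = 59%. → 59%.
Line B: sauce → 10-3; in airtight containers → 10-3-1; with no added sugar → 10-3-1-2. Scheduled 5%. No special measure applies. → 5%.
Line C: prepared fish product → 10-4; frozen → 10-4-1; with no added sugar → 10-4-1-1. Scheduled 22%. Yelstadt agreement on 10-4: RVC ≥ 65% → 24% available; preference 24% not lower than 22% → no reduction. → 22%.
Line D: prepared fish product → 10-4; frozen → 10-4-1; with added sugar → 10-4-1-2. Scheduled 21%. No special measure applies. → 21%.
Sum: 59% + 5% + 22% + 21% = 107%.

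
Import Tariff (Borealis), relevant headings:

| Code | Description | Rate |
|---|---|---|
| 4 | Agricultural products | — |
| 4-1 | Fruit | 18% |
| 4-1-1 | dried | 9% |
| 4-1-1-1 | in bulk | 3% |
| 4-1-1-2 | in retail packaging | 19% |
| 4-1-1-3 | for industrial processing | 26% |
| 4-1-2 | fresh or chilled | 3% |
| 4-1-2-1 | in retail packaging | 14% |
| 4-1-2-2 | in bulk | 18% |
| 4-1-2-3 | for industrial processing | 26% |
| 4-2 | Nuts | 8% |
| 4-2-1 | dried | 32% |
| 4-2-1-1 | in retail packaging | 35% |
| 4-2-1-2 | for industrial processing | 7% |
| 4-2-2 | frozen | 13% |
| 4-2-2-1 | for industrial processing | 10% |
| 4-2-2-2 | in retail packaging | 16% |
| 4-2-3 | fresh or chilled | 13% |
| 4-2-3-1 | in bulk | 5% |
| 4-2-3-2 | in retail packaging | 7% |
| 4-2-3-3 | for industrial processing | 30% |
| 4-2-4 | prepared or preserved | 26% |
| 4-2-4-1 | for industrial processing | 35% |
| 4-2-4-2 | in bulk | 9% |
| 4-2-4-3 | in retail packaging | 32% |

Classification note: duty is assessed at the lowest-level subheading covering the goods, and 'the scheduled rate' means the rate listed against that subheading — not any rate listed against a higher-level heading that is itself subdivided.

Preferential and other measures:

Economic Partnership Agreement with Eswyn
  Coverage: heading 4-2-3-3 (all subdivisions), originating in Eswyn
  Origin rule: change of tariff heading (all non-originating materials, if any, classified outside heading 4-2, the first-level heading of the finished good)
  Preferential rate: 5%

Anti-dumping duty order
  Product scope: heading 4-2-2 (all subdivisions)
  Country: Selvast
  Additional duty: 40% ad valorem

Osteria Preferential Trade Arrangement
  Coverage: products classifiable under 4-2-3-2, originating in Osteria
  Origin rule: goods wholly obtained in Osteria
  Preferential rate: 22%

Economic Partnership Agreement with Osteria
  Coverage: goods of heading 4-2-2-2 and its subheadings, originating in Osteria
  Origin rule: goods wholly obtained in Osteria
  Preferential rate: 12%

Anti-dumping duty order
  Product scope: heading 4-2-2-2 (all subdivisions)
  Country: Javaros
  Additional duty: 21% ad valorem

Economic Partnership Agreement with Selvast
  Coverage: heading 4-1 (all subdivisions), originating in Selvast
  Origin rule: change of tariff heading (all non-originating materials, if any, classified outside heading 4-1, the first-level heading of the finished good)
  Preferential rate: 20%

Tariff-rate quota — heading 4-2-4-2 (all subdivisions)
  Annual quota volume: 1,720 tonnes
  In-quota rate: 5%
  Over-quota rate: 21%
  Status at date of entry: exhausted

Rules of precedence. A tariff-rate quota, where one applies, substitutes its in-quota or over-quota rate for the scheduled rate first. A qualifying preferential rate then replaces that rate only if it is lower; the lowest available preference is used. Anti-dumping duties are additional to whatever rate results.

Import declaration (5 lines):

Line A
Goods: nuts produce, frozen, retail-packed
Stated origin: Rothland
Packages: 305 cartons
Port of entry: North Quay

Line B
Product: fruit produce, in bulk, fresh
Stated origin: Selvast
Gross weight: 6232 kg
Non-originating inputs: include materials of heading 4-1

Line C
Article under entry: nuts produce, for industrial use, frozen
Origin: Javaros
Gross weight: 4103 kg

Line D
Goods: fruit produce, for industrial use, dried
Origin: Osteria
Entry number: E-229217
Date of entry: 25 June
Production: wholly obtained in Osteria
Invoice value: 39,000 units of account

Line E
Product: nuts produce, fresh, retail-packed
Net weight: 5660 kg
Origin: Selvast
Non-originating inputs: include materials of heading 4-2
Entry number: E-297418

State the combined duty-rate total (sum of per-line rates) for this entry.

77%

Line A: nuts → 4-2; frozen → 4-2-2; retail-packed → 4-2-2-2. Scheduled 16%. No special measure applies. → 16%.
Line B: fruit → 4-1; fresh → 4-1-2; in bulk → 4-1-2-2. Scheduled 18%. Selvast agreement on 4-1: CTH not met. → 18%.
Line C: nuts → 4-2; frozen → 4-2-2; for industrial use → 4-2-2-1. Scheduled 10%. No special measure applies. → 10%.
Line D: fruit → 4-1; dried → 4-1-1; for industrial use → 4-1-1-3. Scheduled 26%. Osteria agreement on 4-2-3-2: 4-1-1-3 not covered; Osteria agreement on 4-2-2-2: 4-1-1-3 not covered. → 26%.
Line E: nuts → 4-2; fresh → 4-2-3; retail-packed → 4-2-3-2. Scheduled 7%. Selvast agreement on 4-1: 4-2-3-2 not covered. → 7%.
Sum: 16% + 18% + 10% + 26% + 7% = 77%.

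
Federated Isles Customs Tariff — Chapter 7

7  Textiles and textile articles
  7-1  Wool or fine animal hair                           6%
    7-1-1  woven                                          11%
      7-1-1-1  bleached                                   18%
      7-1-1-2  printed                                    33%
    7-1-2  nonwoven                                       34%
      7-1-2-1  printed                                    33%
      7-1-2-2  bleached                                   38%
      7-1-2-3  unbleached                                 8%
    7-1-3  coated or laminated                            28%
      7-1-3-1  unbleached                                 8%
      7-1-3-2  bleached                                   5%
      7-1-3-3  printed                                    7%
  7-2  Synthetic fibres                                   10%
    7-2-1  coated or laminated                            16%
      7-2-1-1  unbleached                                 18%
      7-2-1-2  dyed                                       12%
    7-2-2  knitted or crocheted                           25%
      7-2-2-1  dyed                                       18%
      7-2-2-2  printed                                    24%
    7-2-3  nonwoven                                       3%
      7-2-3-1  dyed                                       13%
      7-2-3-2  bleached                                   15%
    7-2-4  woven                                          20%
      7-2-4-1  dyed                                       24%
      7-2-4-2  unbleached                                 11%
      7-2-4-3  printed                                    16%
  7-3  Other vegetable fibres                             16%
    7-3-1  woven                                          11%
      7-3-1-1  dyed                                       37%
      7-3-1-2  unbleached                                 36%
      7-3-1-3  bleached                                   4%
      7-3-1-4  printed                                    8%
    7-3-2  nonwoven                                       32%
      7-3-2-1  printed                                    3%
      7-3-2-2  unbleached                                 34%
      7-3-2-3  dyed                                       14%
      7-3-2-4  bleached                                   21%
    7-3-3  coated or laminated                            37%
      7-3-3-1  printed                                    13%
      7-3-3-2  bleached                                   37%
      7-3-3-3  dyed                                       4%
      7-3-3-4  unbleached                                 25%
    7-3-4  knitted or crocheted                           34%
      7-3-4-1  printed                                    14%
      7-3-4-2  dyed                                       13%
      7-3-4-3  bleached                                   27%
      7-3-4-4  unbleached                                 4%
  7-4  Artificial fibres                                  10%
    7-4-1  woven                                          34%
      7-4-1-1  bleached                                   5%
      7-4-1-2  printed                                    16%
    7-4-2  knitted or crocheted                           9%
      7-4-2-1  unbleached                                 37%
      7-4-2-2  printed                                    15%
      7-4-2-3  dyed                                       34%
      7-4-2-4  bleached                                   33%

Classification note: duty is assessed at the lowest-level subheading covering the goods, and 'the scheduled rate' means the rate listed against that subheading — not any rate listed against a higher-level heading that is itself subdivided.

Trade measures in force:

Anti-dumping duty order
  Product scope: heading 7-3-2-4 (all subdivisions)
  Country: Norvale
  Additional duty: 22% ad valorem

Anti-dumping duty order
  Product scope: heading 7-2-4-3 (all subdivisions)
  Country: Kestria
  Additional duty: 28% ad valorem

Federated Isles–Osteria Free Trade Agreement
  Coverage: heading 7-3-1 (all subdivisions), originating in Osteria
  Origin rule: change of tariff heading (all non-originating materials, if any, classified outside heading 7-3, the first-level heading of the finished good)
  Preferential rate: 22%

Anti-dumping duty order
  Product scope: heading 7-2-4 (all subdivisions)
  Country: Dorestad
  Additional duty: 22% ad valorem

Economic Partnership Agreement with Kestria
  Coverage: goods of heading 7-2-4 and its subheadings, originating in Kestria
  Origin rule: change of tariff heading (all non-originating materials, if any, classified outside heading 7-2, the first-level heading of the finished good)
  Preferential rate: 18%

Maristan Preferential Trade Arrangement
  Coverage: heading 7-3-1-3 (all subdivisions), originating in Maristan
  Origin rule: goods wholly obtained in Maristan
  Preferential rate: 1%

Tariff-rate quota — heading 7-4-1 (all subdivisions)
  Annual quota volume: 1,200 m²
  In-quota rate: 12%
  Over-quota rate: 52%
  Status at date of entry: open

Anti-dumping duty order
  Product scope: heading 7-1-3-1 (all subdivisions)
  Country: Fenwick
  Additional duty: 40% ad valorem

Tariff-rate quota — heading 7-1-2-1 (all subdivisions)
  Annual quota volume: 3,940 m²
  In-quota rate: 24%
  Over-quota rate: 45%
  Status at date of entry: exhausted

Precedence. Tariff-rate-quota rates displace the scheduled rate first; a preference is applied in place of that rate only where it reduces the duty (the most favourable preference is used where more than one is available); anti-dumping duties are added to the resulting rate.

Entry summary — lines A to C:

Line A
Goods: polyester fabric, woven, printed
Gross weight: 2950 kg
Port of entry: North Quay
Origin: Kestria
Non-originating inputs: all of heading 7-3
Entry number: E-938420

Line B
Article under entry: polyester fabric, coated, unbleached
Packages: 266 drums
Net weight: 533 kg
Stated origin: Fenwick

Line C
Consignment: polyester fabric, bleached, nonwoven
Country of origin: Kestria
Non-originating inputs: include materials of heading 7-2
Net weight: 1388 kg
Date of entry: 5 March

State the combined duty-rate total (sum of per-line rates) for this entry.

Line A: polyester → 7-2; woven → 7-2-4; printed → 7-2-4-3. Scheduled 16%. Kestria agreement on 7-2-4: CTH met → 18% available; preference 18% not lower than 16% → no reduction; anti-dumping (Kestria, 7-2-4-3): +28%; total 16% + 28% = 44%. → 44%.
Line B: polyester → 7-2; coated → 7-2-1; unbleached → 7-2-1-1. Scheduled 18%. No special measure applies. → 18%.
Line C: polyester → 7-2; nonwoven → 7-2-3; bleached → 7-2-3-2. Scheduled 15%. Kestria agreement on 7-2-4: 7-2-3-2 not covered. → 15%.
Sum: 44% + 18% + 15% = 77%.

77%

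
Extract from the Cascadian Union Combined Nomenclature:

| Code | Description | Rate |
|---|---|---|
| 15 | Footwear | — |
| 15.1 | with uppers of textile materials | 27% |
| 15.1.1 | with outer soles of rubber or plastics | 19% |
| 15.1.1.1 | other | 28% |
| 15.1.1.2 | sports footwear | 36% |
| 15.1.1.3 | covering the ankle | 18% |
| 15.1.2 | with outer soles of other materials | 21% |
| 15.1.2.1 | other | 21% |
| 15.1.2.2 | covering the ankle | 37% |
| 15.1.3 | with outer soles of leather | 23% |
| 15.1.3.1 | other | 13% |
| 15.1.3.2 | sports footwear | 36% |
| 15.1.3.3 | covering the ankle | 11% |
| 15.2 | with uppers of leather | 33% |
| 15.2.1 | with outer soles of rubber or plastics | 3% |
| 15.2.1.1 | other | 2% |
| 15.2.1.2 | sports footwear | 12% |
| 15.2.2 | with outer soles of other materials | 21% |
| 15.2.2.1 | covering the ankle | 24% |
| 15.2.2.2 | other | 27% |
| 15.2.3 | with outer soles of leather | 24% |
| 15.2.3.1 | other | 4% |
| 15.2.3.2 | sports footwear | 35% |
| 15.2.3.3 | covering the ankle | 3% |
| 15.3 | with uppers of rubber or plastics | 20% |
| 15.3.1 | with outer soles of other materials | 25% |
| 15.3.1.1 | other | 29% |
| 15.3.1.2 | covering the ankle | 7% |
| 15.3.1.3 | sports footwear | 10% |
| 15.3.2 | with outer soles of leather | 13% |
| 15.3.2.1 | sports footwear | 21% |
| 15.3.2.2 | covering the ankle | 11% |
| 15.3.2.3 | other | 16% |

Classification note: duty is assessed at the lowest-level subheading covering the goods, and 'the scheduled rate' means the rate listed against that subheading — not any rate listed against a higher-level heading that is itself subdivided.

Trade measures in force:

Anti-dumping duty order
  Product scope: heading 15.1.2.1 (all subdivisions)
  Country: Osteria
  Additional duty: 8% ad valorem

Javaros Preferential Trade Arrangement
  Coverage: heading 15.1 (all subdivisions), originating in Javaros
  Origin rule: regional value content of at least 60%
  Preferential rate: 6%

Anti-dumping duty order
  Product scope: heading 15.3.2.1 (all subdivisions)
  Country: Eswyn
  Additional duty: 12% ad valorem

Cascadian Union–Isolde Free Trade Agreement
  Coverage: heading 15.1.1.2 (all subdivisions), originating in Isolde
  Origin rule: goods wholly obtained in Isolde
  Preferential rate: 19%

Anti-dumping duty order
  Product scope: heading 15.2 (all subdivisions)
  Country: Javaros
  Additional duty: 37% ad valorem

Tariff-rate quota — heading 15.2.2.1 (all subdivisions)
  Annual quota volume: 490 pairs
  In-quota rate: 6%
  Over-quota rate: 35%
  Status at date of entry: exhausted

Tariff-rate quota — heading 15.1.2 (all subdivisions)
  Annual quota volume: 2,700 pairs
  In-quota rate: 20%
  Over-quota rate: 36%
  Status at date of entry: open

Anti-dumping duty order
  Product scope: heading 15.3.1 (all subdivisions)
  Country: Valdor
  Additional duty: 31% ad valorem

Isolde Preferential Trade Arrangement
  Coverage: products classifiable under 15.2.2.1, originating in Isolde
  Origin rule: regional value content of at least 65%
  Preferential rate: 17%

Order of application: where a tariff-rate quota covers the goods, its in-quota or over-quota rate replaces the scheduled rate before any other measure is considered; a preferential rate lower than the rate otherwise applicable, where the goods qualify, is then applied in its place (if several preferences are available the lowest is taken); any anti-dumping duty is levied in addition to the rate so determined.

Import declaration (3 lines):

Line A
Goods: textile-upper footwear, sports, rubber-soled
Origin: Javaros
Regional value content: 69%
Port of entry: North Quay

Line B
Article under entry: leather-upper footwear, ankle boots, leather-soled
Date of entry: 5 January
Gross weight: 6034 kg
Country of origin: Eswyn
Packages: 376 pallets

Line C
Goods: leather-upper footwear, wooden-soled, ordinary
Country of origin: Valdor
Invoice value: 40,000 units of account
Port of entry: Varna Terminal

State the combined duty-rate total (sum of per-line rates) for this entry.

Line A: textile-upper → 15.1; rubber-soled → 15.1.1; sports → 15.1.1.2. Scheduled 36%. Javaros agreement on 15.1: RVC ≥ 60% → 6% available; preferential 6%. → 6%.
Line B: leather-upper → 15.2; leather-soled → 15.2.3; ankle boots → 15.2.3.3. Scheduled 3%. No special measure applies. → 3%.
Line C: leather-upper → 15.2; wooden-soled → 15.2.2; ordinary → 15.2.2.2. Scheduled 27%. No special measure applies. → 27%.
Sum: 6% + 3% + 27% = 36%.

36%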